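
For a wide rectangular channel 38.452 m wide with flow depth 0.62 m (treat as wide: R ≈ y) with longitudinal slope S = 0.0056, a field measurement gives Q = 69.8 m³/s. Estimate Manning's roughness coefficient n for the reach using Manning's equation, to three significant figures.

A = b·y = 38.452 × 0.62 = 23.84 m²
Wide channel: R ≈ y = 0.62 m
n = (1/Q)·A·R^(2/3)·S^(1/2) = (1/69.8) × 23.84 × 0.7271 × 0.07483 = 0.01858

0.0186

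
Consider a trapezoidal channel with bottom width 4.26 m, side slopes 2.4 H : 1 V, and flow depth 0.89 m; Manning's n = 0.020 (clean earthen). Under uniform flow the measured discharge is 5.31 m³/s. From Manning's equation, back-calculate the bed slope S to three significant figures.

0.000630

A = (b + z·y)·y = (4.26 + 2.4×0.89)×0.89 = 5.692 m²
P = b + 2y√(1+z²) = 4.26 + 2×0.89×√(1+2.4²) = 8.888 m
R = A/P = 5.692/8.888 = 0.6405 m
S = (Q·n / (1·A·R^(2/3)))² = (5.31×0.020 / (1×5.692×0.7430))² = 0.0006305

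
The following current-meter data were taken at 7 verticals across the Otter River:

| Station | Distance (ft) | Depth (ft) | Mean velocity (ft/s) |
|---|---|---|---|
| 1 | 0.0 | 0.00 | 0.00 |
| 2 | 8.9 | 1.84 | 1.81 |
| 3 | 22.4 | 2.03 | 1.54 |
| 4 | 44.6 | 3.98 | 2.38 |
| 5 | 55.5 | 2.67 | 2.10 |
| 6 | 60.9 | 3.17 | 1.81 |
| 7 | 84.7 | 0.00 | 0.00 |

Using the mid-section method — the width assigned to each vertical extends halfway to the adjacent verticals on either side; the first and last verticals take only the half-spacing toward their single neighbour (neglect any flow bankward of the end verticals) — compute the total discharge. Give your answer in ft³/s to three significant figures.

379 ft³/s

w_2 = (22.4 − 0.0)/2 = 11.2 ft; q_2 = 1.81 × 1.84 × 11.2 = 37.30 ft³/s
w_3 = (44.6 − 8.9)/2 = 17.85 ft; q_3 = 1.54 × 2.03 × 17.85 = 55.80 ft³/s
w_4 = (55.5 − 22.4)/2 = 16.55 ft; q_4 = 2.38 × 3.98 × 16.55 = 156.8 ft³/s
w_5 = (60.9 − 44.6)/2 = 8.15 ft; q_5 = 2.10 × 2.67 × 8.15 = 45.70 ft³/s
w_6 = (84.7 − 55.5)/2 = 14.6 ft; q_6 = 1.81 × 3.17 × 14.6 = 83.77 ft³/s
Stations 1, 7 contribute zero (depth or velocity is 0).
Q = Σ qᵢ = 379.3 ft³/s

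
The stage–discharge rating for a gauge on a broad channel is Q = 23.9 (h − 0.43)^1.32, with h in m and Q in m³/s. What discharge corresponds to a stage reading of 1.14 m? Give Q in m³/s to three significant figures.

Q = 23.9 × (1.14 − 0.43)^1.32 = 23.9 × 0.71^1.32 = 15.21 m³/s

15.2 m³/s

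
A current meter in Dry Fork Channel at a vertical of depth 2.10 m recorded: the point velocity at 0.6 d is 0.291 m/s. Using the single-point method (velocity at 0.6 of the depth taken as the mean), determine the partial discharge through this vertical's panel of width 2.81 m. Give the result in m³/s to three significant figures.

1.72 m³/s

v̄ = v₀.₆ = 0.291 m/s
q = v̄ × d × w = 0.2910 × 2.10 × 2.81 = 1.717 m³/s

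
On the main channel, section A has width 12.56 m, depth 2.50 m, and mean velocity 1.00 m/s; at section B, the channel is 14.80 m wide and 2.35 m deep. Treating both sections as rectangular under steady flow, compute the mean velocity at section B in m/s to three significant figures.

0.903 m/s

Q = A₁V₁ = (12.56×2.50) × 1.00 = 31.40 m³/s
A₂ = 14.80 × 2.35 = 34.78 m²
V₂ = Q/A₂ = 31.40/34.78 = 0.9028 m/s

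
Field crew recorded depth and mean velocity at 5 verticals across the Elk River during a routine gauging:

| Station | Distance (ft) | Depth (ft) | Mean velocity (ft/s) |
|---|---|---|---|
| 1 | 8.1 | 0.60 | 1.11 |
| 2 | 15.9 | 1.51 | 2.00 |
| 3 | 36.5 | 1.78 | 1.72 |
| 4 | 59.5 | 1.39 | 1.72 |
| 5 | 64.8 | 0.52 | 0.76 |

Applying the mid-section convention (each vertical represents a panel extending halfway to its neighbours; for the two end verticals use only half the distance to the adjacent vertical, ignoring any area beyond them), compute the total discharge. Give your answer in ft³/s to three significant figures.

147 ft³/s

w_1 = (15.9 − 8.1)/2 = 3.9 ft; q_1 = 1.11 × 0.60 × 3.9 = 2.597 ft³/s
w_2 = (36.5 − 8.1)/2 = 14.2 ft; q_2 = 2.00 × 1.51 × 14.2 = 42.88 ft³/s
w_3 = (59.5 − 15.9)/2 = 21.8 ft; q_3 = 1.72 × 1.78 × 21.8 = 66.74 ft³/s
w_4 = (64.8 − 36.5)/2 = 14.15 ft; q_4 = 1.72 × 1.39 × 14.15 = 33.83 ft³/s
w_5 = (64.8 − 59.5)/2 = 2.65 ft; q_5 = 0.76 × 0.52 × 2.65 = 1.047 ft³/s
Q = Σ qᵢ = 147.1 ft³/s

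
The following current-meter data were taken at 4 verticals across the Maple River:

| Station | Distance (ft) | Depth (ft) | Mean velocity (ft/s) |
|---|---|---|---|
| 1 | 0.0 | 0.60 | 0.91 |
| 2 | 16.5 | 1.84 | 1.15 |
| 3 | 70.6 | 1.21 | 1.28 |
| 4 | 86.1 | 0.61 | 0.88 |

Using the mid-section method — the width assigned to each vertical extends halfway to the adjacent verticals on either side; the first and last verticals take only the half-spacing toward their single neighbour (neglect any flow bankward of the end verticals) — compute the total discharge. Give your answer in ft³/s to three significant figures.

137 ft³/s

w_1 = (16.5 − 0.0)/2 = 8.25 ft; q_1 = 0.91 × 0.60 × 8.25 = 4.505 ft³/s
w_2 = (70.6 − 0.0)/2 = 35.3 ft; q_2 = 1.15 × 1.84 × 35.3 = 74.69 ft³/s
w_3 = (86.1 − 16.5)/2 = 34.8 ft; q_3 = 1.28 × 1.21 × 34.8 = 53.90 ft³/s
w_4 = (86.1 − 70.6)/2 = 7.75 ft; q_4 = 0.88 × 0.61 × 7.75 = 4.160 ft³/s
Q = Σ qᵢ = 137.3 ft³/s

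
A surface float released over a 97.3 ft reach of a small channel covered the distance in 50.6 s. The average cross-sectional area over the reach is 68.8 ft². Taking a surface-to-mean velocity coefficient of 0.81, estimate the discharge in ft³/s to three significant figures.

v_surface = L / t̄ = 97.3 / 50.6 = 1.923 ft/s
v_mean = 0.81 × 1.923 = 1.558 ft/s
Q = A × v_mean = 68.8 × 1.558 = 107.2 ft³/s

107 ft³/s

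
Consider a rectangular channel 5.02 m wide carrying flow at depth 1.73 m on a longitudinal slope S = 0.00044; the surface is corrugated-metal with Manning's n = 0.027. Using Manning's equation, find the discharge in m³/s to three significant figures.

6.86 m³/s

A = b·y = 5.02 × 1.73 = 8.685 m²
P = b + 2y = 5.02 + 2×1.73 = 8.480 m
R = A/P = 8.685/8.480 = 1.024 m
Q = (1/n)·A·R^(2/3)·S^(1/2) = (1/0.027) × 8.685 × 1.024^(2/3) × 0.00044^(1/2) = 6.855 m³/s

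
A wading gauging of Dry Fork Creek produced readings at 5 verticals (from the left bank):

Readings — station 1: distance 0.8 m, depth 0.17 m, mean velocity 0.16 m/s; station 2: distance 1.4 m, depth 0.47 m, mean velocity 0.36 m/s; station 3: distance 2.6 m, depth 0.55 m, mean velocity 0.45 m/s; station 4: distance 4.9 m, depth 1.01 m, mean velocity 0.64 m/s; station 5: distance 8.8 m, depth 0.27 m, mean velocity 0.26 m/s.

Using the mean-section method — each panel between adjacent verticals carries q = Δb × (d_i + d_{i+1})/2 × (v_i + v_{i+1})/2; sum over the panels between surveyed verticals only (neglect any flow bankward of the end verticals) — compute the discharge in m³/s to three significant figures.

Panel 1-2: Δb = 0.6 m, d̄ = (0.17+0.47)/2 = 0.32, v̄ = (0.16+0.36)/2 = 0.26 → q = 0.6×0.32×0.26 = 0.04992 m³/s
Panel 2-3: Δb = 1.2 m, d̄ = (0.47+0.55)/2 = 0.51, v̄ = (0.36+0.45)/2 = 0.405 → q = 1.2×0.51×0.405 = 0.2479 m³/s
Panel 3-4: Δb = 2.3 m, d̄ = (0.55+1.01)/2 = 0.78, v̄ = (0.45+0.64)/2 = 0.545 → q = 2.3×0.78×0.545 = 0.9777 m³/s
Panel 4-5: Δb = 3.9 m, d̄ = (1.01+0.27)/2 = 0.64, v̄ = (0.64+0.26)/2 = 0.45 → q = 3.9×0.64×0.45 = 1.123 m³/s
Q = Σ q = 2.399 m³/s

2.40 m³/s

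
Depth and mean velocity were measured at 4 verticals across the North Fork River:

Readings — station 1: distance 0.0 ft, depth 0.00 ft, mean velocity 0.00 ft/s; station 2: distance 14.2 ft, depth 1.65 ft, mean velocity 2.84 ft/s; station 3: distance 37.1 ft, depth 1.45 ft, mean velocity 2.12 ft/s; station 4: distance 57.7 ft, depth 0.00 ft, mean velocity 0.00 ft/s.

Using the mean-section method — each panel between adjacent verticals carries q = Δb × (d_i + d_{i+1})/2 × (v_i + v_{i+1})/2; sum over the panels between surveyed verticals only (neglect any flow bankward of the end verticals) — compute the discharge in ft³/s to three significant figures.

Panel 1-2: Δb = 14.2 ft, d̄ = (0.00+1.65)/2 = 0.825, v̄ = (0.00+2.84)/2 = 1.42 → q = 14.2×0.825×1.42 = 16.64 ft³/s
Panel 2-3: Δb = 22.9 ft, d̄ = (1.65+1.45)/2 = 1.55, v̄ = (2.84+2.12)/2 = 2.48 → q = 22.9×1.55×2.48 = 88.03 ft³/s
Panel 3-4: Δb = 20.6 ft, d̄ = (1.45+0.00)/2 = 0.725, v̄ = (2.12+0.00)/2 = 1.06 → q = 20.6×0.725×1.06 = 15.83 ft³/s
Q = Σ q = 120.5 ft³/s

120 ft³/s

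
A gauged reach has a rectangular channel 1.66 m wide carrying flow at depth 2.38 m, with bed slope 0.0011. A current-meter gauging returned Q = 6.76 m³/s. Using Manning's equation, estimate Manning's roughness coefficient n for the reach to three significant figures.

0.0140

A = b·y = 1.66 × 2.38 = 3.951 m²
P = b + 2y = 1.66 + 2×2.38 = 6.420 m
R = A/P = 3.951/6.420 = 0.6154 m
n = (1/Q)·A·R^(2/3)·S^(1/2) = (1/6.76) × 3.951 × 0.7235 × 0.03317 = 0.01402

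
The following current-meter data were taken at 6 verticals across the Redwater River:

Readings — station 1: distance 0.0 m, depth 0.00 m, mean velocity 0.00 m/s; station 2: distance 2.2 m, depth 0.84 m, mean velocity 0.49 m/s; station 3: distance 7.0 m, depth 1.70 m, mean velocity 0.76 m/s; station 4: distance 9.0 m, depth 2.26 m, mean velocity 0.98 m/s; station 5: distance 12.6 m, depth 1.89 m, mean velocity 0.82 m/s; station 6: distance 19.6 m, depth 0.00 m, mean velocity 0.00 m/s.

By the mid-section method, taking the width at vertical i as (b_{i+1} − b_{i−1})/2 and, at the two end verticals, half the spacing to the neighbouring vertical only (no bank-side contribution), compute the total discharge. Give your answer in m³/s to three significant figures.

w_2 = (7.0 − 0.0)/2 = 3.5 m; q_2 = 0.49 × 0.84 × 3.5 = 1.441 m³/s
w_3 = (9.0 − 2.2)/2 = 3.4 m; q_3 = 0.76 × 1.70 × 3.4 = 4.393 m³/s
w_4 = (12.6 − 7.0)/2 = 2.8 m; q_4 = 0.98 × 2.26 × 2.8 = 6.201 m³/s
w_5 = (19.6 − 9.0)/2 = 5.3 m; q_5 = 0.82 × 1.89 × 5.3 = 8.214 m³/s
Stations 1, 6 contribute zero (depth or velocity is 0).
Q = Σ qᵢ = 20.25 m³/s

20.2 m³/s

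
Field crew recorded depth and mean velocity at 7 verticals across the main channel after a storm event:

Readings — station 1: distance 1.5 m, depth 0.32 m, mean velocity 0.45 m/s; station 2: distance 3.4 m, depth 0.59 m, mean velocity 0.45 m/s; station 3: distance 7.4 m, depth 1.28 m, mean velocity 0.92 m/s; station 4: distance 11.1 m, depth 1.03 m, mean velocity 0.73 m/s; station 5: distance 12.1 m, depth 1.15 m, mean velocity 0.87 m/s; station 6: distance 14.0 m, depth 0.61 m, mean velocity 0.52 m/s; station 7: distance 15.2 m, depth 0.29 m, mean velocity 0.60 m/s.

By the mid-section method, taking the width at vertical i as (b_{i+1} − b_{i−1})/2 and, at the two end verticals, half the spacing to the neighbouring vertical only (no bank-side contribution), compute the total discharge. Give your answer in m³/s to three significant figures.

w_1 = (3.4 − 1.5)/2 = 0.95 m; q_1 = 0.45 × 0.32 × 0.95 = 0.1368 m³/s
w_2 = (7.4 − 1.5)/2 = 2.95 m; q_2 = 0.45 × 0.59 × 2.95 = 0.7832 m³/s
w_3 = (11.1 − 3.4)/2 = 3.85 m; q_3 = 0.92 × 1.28 × 3.85 = 4.534 m³/s
w_4 = (12.1 − 7.4)/2 = 2.35 m; q_4 = 0.73 × 1.03 × 2.35 = 1.767 m³/s
w_5 = (14.0 − 11.1)/2 = 1.45 m; q_5 = 0.87 × 1.15 × 1.45 = 1.451 m³/s
w_6 = (15.2 − 12.1)/2 = 1.55 m; q_6 = 0.52 × 0.61 × 1.55 = 0.4917 m³/s
w_7 = (15.2 − 14.0)/2 = 0.6 m; q_7 = 0.60 × 0.29 × 0.6 = 0.1044 m³/s
Q = Σ qᵢ = 9.268 m³/s

9.27 m³/s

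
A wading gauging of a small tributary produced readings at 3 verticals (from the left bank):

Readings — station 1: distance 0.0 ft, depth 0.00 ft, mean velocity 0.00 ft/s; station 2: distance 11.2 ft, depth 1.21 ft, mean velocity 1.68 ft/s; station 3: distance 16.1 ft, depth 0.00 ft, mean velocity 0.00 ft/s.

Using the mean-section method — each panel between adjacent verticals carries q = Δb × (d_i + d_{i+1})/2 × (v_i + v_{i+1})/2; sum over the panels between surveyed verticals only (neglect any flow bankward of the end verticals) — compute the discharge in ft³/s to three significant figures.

8.18 ft³/s

Panel 1-2: Δb = 11.2 ft, d̄ = (0.00+1.21)/2 = 0.605, v̄ = (0.00+1.68)/2 = 0.84 → q = 11.2×0.605×0.84 = 5.692 ft³/s
Panel 2-3: Δb = 4.9 ft, d̄ = (1.21+0.00)/2 = 0.605, v̄ = (1.68+0.00)/2 = 0.84 → q = 4.9×0.605×0.84 = 2.490 ft³/s
Q = Σ q = 8.182 ft³/s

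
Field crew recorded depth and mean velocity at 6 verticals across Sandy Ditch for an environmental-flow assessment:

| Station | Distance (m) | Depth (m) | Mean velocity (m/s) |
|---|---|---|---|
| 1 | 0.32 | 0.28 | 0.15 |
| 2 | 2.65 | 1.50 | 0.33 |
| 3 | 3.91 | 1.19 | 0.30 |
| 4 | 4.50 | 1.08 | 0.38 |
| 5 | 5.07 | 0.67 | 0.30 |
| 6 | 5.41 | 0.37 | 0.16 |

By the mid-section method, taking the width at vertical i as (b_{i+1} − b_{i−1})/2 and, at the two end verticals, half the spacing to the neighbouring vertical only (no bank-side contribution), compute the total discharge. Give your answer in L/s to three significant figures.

w_1 = (2.65 − 0.32)/2 = 1.165 m; q_1 = 0.15 × 0.28 × 1.165 = 0.04893 m³/s
w_2 = (3.91 − 0.32)/2 = 1.795 m; q_2 = 0.33 × 1.50 × 1.795 = 0.8885 m³/s
w_3 = (4.50 − 2.65)/2 = 0.925 m; q_3 = 0.30 × 1.19 × 0.925 = 0.3302 m³/s
w_4 = (5.07 − 3.91)/2 = 0.58 m; q_4 = 0.38 × 1.08 × 0.58 = 0.2380 m³/s
w_5 = (5.41 − 4.50)/2 = 0.455 m; q_5 = 0.30 × 0.67 × 0.455 = 0.09146 m³/s
w_6 = (5.41 − 5.07)/2 = 0.17 m; q_6 = 0.16 × 0.37 × 0.17 = 0.01006 m³/s
Q = Σ qᵢ = 1.607 m³/s
= 1.607 × 1000 = 1607 L/s

1610 L/s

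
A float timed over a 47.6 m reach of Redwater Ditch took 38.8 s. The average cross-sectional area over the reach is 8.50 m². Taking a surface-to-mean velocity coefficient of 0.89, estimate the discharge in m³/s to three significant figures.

9.28 m³/s

v_surface = L / t̄ = 47.6 / 38.8 = 1.227 m/s
v_mean = 0.89 × 1.227 = 1.092 m/s
Q = A × v_mean = 8.50 × 1.092 = 9.281 m³/s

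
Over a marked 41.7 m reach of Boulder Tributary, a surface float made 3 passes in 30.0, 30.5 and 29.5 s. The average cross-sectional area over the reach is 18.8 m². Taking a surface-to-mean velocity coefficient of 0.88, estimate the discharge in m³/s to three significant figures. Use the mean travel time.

t̄ = (30.0 + 30.5 + 29.5) / 3 = 30 s
v_surface = L / t̄ = 41.7 / 30 = 1.390 m/s
v_mean = 0.88 × 1.390 = 1.223 m/s
Q = A × v_mean = 18.8 × 1.223 = 23.00 m³/s

23.0 m³/s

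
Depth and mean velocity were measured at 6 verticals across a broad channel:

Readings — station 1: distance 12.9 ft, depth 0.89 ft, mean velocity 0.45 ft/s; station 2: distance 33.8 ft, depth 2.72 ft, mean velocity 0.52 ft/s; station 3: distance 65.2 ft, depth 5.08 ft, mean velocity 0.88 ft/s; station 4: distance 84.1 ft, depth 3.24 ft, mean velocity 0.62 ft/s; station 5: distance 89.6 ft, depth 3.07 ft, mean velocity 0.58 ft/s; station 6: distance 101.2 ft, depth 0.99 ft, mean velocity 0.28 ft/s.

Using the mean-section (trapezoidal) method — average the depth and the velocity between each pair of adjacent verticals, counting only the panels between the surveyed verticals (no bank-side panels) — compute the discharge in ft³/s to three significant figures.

184 ft³/s

Panel 1-2: Δb = 20.9 ft, d̄ = (0.89+2.72)/2 = 1.805, v̄ = (0.45+0.52)/2 = 0.485 → q = 20.9×1.805×0.485 = 18.30 ft³/s
Panel 2-3: Δb = 31.4 ft, d̄ = (2.72+5.08)/2 = 3.9, v̄ = (0.52+0.88)/2 = 0.7 → q = 31.4×3.9×0.7 = 85.72 ft³/s
Panel 3-4: Δb = 18.9 ft, d̄ = (5.08+3.24)/2 = 4.16, v̄ = (0.88+0.62)/2 = 0.75 → q = 18.9×4.16×0.75 = 58.97 ft³/s
Panel 4-5: Δb = 5.5 ft, d̄ = (3.24+3.07)/2 = 3.155, v̄ = (0.62+0.58)/2 = 0.6 → q = 5.5×3.155×0.6 = 10.41 ft³/s
Panel 5-6: Δb = 11.6 ft, d̄ = (3.07+0.99)/2 = 2.03, v̄ = (0.58+0.28)/2 = 0.43 → q = 11.6×2.03×0.43 = 10.13 ft³/s
Q = Σ q = 183.5 ft³/s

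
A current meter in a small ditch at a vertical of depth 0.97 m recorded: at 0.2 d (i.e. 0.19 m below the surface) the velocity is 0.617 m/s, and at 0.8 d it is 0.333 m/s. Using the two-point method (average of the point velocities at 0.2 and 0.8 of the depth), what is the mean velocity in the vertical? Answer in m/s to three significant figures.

v̄ = (0.617 + 0.333) / 2 = 0.4750 m/s

0.475 m/s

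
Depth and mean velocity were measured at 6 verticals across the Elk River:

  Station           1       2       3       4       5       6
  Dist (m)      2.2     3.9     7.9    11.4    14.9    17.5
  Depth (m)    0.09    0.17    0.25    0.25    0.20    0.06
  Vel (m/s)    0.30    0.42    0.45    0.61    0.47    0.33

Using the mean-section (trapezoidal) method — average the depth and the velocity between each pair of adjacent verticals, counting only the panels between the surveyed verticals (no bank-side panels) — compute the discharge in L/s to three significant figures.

Panel 1-2: Δb = 1.7 m, d̄ = (0.09+0.17)/2 = 0.13, v̄ = (0.30+0.42)/2 = 0.36 → q = 1.7×0.13×0.36 = 0.07956 m³/s
Panel 2-3: Δb = 4 m, d̄ = (0.17+0.25)/2 = 0.21, v̄ = (0.42+0.45)/2 = 0.435 → q = 4×0.21×0.435 = 0.3654 m³/s
Panel 3-4: Δb = 3.5 m, d̄ = (0.25+0.25)/2 = 0.25, v̄ = (0.45+0.61)/2 = 0.53 → q = 3.5×0.25×0.53 = 0.4638 m³/s
Panel 4-5: Δb = 3.5 m, d̄ = (0.25+0.20)/2 = 0.225, v̄ = (0.61+0.47)/2 = 0.54 → q = 3.5×0.225×0.54 = 0.4253 m³/s
Panel 5-6: Δb = 2.6 m, d̄ = (0.20+0.06)/2 = 0.13, v̄ = (0.47+0.33)/2 = 0.4 → q = 2.6×0.13×0.4 = 0.1352 m³/s
Q = Σ q = 1.469 m³/s
= 1.469 × 1000 = 1469 L/s

1470 L/s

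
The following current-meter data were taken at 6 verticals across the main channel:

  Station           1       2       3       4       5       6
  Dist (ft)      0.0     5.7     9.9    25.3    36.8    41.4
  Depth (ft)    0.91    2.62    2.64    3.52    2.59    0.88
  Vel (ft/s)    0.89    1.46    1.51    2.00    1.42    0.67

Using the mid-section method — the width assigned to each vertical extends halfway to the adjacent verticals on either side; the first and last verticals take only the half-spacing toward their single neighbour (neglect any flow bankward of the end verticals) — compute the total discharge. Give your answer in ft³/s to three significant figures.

186 ft³/s

w_1 = (5.7 − 0.0)/2 = 2.85 ft; q_1 = 0.89 × 0.91 × 2.85 = 2.308 ft³/s
w_2 = (9.9 − 0.0)/2 = 4.95 ft; q_2 = 1.46 × 2.62 × 4.95 = 18.93 ft³/s
w_3 = (25.3 − 5.7)/2 = 9.8 ft; q_3 = 1.51 × 2.64 × 9.8 = 39.07 ft³/s
w_4 = (36.8 − 9.9)/2 = 13.45 ft; q_4 = 2.00 × 3.52 × 13.45 = 94.69 ft³/s
w_5 = (41.4 − 25.3)/2 = 8.05 ft; q_5 = 1.42 × 2.59 × 8.05 = 29.61 ft³/s
w_6 = (41.4 − 36.8)/2 = 2.3 ft; q_6 = 0.67 × 0.88 × 2.3 = 1.356 ft³/s
Q = Σ qᵢ = 186.0 ft³/s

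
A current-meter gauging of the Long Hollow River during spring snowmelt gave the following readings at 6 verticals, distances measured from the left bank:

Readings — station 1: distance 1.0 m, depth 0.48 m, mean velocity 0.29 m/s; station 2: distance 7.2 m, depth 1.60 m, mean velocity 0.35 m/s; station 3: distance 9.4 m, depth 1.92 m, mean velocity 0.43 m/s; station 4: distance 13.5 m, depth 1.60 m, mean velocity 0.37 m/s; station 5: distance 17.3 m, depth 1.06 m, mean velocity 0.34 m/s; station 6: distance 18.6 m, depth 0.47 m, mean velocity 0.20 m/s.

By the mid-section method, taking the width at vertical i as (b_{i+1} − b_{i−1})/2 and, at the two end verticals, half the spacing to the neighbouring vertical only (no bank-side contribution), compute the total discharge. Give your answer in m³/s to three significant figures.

8.70 m³/s

w_1 = (7.2 − 1.0)/2 = 3.1 m; q_1 = 0.29 × 0.48 × 3.1 = 0.4315 m³/s
w_2 = (9.4 − 1.0)/2 = 4.2 m; q_2 = 0.35 × 1.60 × 4.2 = 2.352 m³/s
w_3 = (13.5 − 7.2)/2 = 3.15 m; q_3 = 0.43 × 1.92 × 3.15 = 2.601 m³/s
w_4 = (17.3 − 9.4)/2 = 3.95 m; q_4 = 0.37 × 1.60 × 3.95 = 2.338 m³/s
w_5 = (18.6 − 13.5)/2 = 2.55 m; q_5 = 0.34 × 1.06 × 2.55 = 0.9190 m³/s
w_6 = (18.6 − 17.3)/2 = 0.65 m; q_6 = 0.20 × 0.47 × 0.65 = 0.06110 m³/s
Q = Σ qᵢ = 8.703 m³/s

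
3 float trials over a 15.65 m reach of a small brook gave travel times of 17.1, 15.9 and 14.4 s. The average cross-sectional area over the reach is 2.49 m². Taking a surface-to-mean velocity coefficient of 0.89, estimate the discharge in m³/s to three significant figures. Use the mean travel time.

2.20 m³/s

t̄ = (17.1 + 15.9 + 14.4) / 3 = 15.8 s
v_surface = L / t̄ = 15.65 / 15.8 = 0.9905 m/s
v_mean = 0.89 × 0.9905 = 0.8816 m/s
Q = A × v_mean = 2.49 × 0.8816 = 2.195 m³/s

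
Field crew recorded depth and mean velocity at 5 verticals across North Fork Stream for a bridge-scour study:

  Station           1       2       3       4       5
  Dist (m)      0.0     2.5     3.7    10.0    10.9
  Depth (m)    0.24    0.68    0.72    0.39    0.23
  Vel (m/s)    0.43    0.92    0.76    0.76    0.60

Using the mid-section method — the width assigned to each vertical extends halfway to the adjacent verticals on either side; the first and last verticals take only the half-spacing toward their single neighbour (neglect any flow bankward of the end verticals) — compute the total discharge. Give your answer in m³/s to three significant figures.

w_1 = (2.5 − 0.0)/2 = 1.25 m; q_1 = 0.43 × 0.24 × 1.25 = 0.1290 m³/s
w_2 = (3.7 − 0.0)/2 = 1.85 m; q_2 = 0.92 × 0.68 × 1.85 = 1.157 m³/s
w_3 = (10.0 − 2.5)/2 = 3.75 m; q_3 = 0.76 × 0.72 × 3.75 = 2.052 m³/s
w_4 = (10.9 − 3.7)/2 = 3.6 m; q_4 = 0.76 × 0.39 × 3.6 = 1.067 m³/s
w_5 = (10.9 − 10.0)/2 = 0.45 m; q_5 = 0.60 × 0.23 × 0.45 = 0.06210 m³/s
Q = Σ qᵢ = 4.468 m³/s

4.47 m³/s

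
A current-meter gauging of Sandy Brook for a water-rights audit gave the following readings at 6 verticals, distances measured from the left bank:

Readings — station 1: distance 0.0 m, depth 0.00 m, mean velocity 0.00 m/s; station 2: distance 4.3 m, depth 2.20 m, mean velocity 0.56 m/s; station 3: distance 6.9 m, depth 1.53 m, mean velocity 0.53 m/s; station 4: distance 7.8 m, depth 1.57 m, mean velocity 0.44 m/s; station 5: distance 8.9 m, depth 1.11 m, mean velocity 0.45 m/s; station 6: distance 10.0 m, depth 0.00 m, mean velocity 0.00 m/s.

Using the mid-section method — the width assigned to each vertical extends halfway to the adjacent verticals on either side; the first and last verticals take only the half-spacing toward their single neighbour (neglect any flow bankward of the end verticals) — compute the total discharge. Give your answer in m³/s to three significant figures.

w_2 = (6.9 − 0.0)/2 = 3.45 m; q_2 = 0.56 × 2.20 × 3.45 = 4.250 m³/s
w_3 = (7.8 − 4.3)/2 = 1.75 m; q_3 = 0.53 × 1.53 × 1.75 = 1.419 m³/s
w_4 = (8.9 − 6.9)/2 = 1 m; q_4 = 0.44 × 1.57 × 1 = 0.6908 m³/s
w_5 = (10.0 − 7.8)/2 = 1.1 m; q_5 = 0.45 × 1.11 × 1.1 = 0.5495 m³/s
Stations 1, 6 contribute zero (depth or velocity is 0).
Q = Σ qᵢ = 6.910 m³/s

6.91 m³/s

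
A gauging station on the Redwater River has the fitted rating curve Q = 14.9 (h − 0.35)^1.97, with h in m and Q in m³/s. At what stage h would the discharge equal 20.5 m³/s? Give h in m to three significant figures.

1.53 m

h − h₀ = (Q/C)^(1/b) = (20.5/14.9)^(1/1.97) = 1.176 m
h = 0.35 + 1.176 = 1.526 m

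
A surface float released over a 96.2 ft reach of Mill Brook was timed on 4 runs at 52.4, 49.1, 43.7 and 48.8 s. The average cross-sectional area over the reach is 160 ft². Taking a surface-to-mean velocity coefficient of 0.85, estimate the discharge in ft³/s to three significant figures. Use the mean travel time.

270 ft³/s

t̄ = (52.4 + 49.1 + 43.7 + 48.8) / 4 = 48.5 s
v_surface = L / t̄ = 96.2 / 48.5 = 1.984 ft/s
v_mean = 0.85 × 1.984 = 1.686 ft/s
Q = A × v_mean = 160 × 1.686 = 269.8 ft³/s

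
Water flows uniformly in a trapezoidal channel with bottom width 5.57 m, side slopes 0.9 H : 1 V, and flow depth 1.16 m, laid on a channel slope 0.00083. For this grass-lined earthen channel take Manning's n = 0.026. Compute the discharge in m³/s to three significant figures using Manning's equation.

7.82 m³/s

A = (b + z·y)·y = (5.57 + 0.9×1.16)×1.16 = 7.672 m²
P = b + 2y√(1+z²) = 5.57 + 2×1.16×√(1+0.9²) = 8.691 m
R = A/P = 7.672/8.691 = 0.8828 m
Q = (1/n)·A·R^(2/3)·S^(1/2) = (1/0.026) × 7.672 × 0.8828^(2/3) × 0.00083^(1/2) = 7.823 m³/s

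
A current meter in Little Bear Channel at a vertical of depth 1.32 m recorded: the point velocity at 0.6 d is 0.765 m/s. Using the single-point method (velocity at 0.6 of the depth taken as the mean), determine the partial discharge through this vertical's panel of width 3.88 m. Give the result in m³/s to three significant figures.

3.92 m³/s

v̄ = v₀.₆ = 0.765 m/s
q = v̄ × d × w = 0.7650 × 1.32 × 3.88 = 3.918 m³/s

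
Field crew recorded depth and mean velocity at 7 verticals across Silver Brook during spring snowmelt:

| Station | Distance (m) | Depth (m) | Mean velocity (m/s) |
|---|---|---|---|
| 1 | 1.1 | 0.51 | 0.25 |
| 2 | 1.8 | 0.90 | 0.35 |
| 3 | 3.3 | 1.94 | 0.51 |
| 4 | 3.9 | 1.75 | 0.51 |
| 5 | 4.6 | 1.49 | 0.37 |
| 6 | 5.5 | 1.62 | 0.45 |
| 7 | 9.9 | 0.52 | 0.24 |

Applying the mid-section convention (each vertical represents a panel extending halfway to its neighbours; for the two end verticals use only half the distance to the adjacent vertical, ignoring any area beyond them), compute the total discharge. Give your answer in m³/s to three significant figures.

4.66 m³/s

w_1 = (1.8 − 1.1)/2 = 0.35 m; q_1 = 0.25 × 0.51 × 0.35 = 0.04463 m³/s
w_2 = (3.3 − 1.1)/2 = 1.1 m; q_2 = 0.35 × 0.90 × 1.1 = 0.3465 m³/s
w_3 = (3.9 − 1.8)/2 = 1.05 m; q_3 = 0.51 × 1.94 × 1.05 = 1.039 m³/s
w_4 = (4.6 − 3.3)/2 = 0.65 m; q_4 = 0.51 × 1.75 × 0.65 = 0.5801 m³/s
w_5 = (5.5 − 3.9)/2 = 0.8 m; q_5 = 0.37 × 1.49 × 0.8 = 0.4410 m³/s
w_6 = (9.9 − 4.6)/2 = 2.65 m; q_6 = 0.45 × 1.62 × 2.65 = 1.932 m³/s
w_7 = (9.9 − 5.5)/2 = 2.2 m; q_7 = 0.24 × 0.52 × 2.2 = 0.2746 m³/s
Q = Σ qᵢ = 4.658 m³/s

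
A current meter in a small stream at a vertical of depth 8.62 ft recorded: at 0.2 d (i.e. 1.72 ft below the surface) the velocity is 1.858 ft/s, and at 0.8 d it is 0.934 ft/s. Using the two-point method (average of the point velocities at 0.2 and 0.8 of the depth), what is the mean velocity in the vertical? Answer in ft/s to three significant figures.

v̄ = (1.858 + 0.934) / 2 = 1.396 ft/s

1.40 ft/s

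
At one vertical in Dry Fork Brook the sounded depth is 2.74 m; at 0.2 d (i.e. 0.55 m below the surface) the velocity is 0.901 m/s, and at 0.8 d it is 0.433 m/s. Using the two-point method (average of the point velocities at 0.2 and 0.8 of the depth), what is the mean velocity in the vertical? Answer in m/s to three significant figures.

v̄ = (0.901 + 0.433) / 2 = 0.6670 m/s

0.667 m/s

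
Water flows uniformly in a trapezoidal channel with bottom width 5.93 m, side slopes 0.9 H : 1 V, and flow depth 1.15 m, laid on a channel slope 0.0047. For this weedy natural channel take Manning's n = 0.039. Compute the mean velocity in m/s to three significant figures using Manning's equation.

A = (b + z·y)·y = (5.93 + 0.9×1.15)×1.15 = 8.010 m²
P = b + 2y√(1+z²) = 5.93 + 2×1.15×√(1+0.9²) = 9.024 m
R = A/P = 8.010/9.024 = 0.8876 m
Q = (1/n)·A·R^(2/3)·S^(1/2) = (1/0.039) × 8.010 × 0.8876^(2/3) × 0.0047^(1/2) = 13.00 m³/s
V = Q/A = 13.00/8.010 = 1.624 m/s

1.62 m/s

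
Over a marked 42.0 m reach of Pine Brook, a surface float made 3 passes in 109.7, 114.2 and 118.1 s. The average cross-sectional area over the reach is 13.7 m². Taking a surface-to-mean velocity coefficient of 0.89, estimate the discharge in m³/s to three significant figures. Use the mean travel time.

4.49 m³/s

t̄ = (109.7 + 114.2 + 118.1) / 3 = 114 s
v_surface = L / t̄ = 42.0 / 114 = 0.3684 m/s
v_mean = 0.89 × 0.3684 = 0.3279 m/s
Q = A × v_mean = 13.7 × 0.3279 = 4.492 m³/s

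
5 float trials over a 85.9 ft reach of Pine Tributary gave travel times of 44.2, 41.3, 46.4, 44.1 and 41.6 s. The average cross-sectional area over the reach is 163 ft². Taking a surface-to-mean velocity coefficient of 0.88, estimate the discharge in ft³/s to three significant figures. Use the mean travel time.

283 ft³/s

t̄ = (44.2 + 41.3 + 46.4 + 44.1 + 41.6) / 5 = 43.52 s
v_surface = L / t̄ = 85.9 / 43.52 = 1.974 ft/s
v_mean = 0.88 × 1.974 = 1.737 ft/s
Q = A × v_mean = 163 × 1.737 = 283.1 ft³/s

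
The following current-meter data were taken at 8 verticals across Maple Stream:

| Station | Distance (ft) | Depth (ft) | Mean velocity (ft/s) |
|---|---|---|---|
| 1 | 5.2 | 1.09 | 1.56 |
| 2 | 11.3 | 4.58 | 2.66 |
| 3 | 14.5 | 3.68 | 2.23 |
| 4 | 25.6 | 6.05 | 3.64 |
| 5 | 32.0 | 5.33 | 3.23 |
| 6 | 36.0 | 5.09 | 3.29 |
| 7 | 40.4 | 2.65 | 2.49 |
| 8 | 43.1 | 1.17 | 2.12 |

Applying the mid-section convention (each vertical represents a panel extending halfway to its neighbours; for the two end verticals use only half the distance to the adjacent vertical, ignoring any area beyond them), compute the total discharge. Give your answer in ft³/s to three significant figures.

500 ft³/s

w_1 = (11.3 − 5.2)/2 = 3.05 ft; q_1 = 1.56 × 1.09 × 3.05 = 5.186 ft³/s
w_2 = (14.5 − 5.2)/2 = 4.65 ft; q_2 = 2.66 × 4.58 × 4.65 = 56.65 ft³/s
w_3 = (25.6 − 11.3)/2 = 7.15 ft; q_3 = 2.23 × 3.68 × 7.15 = 58.68 ft³/s
w_4 = (32.0 − 14.5)/2 = 8.75 ft; q_4 = 3.64 × 6.05 × 8.75 = 192.7 ft³/s
w_5 = (36.0 − 25.6)/2 = 5.2 ft; q_5 = 3.23 × 5.33 × 5.2 = 89.52 ft³/s
w_6 = (40.4 − 32.0)/2 = 4.2 ft; q_6 = 3.29 × 5.09 × 4.2 = 70.33 ft³/s
w_7 = (43.1 − 36.0)/2 = 3.55 ft; q_7 = 2.49 × 2.65 × 3.55 = 23.42 ft³/s
w_8 = (43.1 − 40.4)/2 = 1.35 ft; q_8 = 2.12 × 1.17 × 1.35 = 3.349 ft³/s
Q = Σ qᵢ = 499.8 ft³/s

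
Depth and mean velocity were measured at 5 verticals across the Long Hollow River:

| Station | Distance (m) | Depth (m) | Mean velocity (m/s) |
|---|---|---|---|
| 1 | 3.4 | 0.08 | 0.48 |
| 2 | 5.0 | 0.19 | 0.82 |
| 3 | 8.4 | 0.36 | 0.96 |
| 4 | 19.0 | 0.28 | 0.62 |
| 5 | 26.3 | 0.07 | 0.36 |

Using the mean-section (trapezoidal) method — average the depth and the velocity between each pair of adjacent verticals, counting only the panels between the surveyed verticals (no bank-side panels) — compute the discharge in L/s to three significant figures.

Panel 1-2: Δb = 1.6 m, d̄ = (0.08+0.19)/2 = 0.135, v̄ = (0.48+0.82)/2 = 0.65 → q = 1.6×0.135×0.65 = 0.1404 m³/s
Panel 2-3: Δb = 3.4 m, d̄ = (0.19+0.36)/2 = 0.275, v̄ = (0.82+0.96)/2 = 0.89 → q = 3.4×0.275×0.89 = 0.8322 m³/s
Panel 3-4: Δb = 10.6 m, d̄ = (0.36+0.28)/2 = 0.32, v̄ = (0.96+0.62)/2 = 0.79 → q = 10.6×0.32×0.79 = 2.680 m³/s
Panel 4-5: Δb = 7.3 m, d̄ = (0.28+0.07)/2 = 0.175, v̄ = (0.62+0.36)/2 = 0.49 → q = 7.3×0.175×0.49 = 0.6260 m³/s
Q = Σ q = 4.278 m³/s
= 4.278 × 1000 = 4278 L/s

4280 L/s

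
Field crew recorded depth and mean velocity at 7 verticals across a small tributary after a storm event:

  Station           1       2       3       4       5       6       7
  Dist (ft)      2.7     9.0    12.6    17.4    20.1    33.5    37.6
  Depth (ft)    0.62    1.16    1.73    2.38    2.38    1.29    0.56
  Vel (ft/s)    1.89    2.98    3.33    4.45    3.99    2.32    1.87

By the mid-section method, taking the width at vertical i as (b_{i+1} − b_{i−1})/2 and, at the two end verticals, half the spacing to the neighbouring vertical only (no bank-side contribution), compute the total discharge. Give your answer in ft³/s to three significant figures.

w_1 = (9.0 − 2.7)/2 = 3.15 ft; q_1 = 1.89 × 0.62 × 3.15 = 3.691 ft³/s
w_2 = (12.6 − 2.7)/2 = 4.95 ft; q_2 = 2.98 × 1.16 × 4.95 = 17.11 ft³/s
w_3 = (17.4 − 9.0)/2 = 4.2 ft; q_3 = 3.33 × 1.73 × 4.2 = 24.20 ft³/s
w_4 = (20.1 − 12.6)/2 = 3.75 ft; q_4 = 4.45 × 2.38 × 3.75 = 39.72 ft³/s
w_5 = (33.5 − 17.4)/2 = 8.05 ft; q_5 = 3.99 × 2.38 × 8.05 = 76.44 ft³/s
w_6 = (37.6 − 20.1)/2 = 8.75 ft; q_6 = 2.32 × 1.29 × 8.75 = 26.19 ft³/s
w_7 = (37.6 − 33.5)/2 = 2.05 ft; q_7 = 1.87 × 0.56 × 2.05 = 2.147 ft³/s
Q = Σ qᵢ = 189.5 ft³/s

189 ft³/s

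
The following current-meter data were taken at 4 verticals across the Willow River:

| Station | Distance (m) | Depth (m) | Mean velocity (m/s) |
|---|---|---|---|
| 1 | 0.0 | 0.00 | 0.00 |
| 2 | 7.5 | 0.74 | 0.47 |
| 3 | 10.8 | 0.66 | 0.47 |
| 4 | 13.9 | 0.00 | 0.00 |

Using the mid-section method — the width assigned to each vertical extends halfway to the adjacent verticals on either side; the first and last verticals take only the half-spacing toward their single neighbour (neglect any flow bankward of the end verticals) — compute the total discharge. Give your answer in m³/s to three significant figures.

2.87 m³/s

w_2 = (10.8 − 0.0)/2 = 5.4 m; q_2 = 0.47 × 0.74 × 5.4 = 1.878 m³/s
w_3 = (13.9 − 7.5)/2 = 3.2 m; q_3 = 0.47 × 0.66 × 3.2 = 0.9926 m³/s
Stations 1, 4 contribute zero (depth or velocity is 0).
Q = Σ qᵢ = 2.871 m³/s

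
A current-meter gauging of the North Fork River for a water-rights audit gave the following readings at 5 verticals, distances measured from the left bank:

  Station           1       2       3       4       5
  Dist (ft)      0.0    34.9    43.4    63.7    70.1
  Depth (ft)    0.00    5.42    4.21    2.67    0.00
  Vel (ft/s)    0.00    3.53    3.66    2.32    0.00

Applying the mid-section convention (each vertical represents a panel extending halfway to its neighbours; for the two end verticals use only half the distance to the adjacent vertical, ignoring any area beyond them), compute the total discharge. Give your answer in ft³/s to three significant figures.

720 ft³/s

w_2 = (43.4 − 0.0)/2 = 21.7 ft; q_2 = 3.53 × 5.42 × 21.7 = 415.2 ft³/s
w_3 = (63.7 − 34.9)/2 = 14.4 ft; q_3 = 3.66 × 4.21 × 14.4 = 221.9 ft³/s
w_4 = (70.1 − 43.4)/2 = 13.35 ft; q_4 = 2.32 × 2.67 × 13.35 = 82.70 ft³/s
Stations 1, 5 contribute zero (depth or velocity is 0).
Q = Σ qᵢ = 719.8 ft³/s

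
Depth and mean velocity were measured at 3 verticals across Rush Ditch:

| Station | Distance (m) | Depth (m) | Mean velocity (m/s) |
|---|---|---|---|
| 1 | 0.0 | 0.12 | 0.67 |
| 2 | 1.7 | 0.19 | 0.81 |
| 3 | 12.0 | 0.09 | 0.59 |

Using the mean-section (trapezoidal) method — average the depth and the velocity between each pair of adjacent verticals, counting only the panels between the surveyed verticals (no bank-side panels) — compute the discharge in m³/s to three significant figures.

1.20 m³/s

Panel 1-2: Δb = 1.7 m, d̄ = (0.12+0.19)/2 = 0.155, v̄ = (0.67+0.81)/2 = 0.74 → q = 1.7×0.155×0.74 = 0.1950 m³/s
Panel 2-3: Δb = 10.3 m, d̄ = (0.19+0.09)/2 = 0.14, v̄ = (0.81+0.59)/2 = 0.7 → q = 10.3×0.14×0.7 = 1.009 m³/s
Q = Σ q = 1.204 m³/s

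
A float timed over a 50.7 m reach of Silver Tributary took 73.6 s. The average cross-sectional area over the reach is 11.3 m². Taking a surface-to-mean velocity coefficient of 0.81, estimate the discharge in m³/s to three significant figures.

v_surface = L / t̄ = 50.7 / 73.6 = 0.6889 m/s
v_mean = 0.81 × 0.6889 = 0.5580 m/s
Q = A × v_mean = 11.3 × 0.5580 = 6.305 m³/s

6.31 m³/s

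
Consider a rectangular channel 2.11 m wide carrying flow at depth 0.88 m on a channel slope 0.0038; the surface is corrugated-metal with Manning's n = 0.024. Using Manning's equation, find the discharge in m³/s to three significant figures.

2.92 m³/s

A = b·y = 2.11 × 0.88 = 1.857 m²
P = b + 2y = 2.11 + 2×0.88 = 3.870 m
R = A/P = 1.857/3.870 = 0.4798 m
Q = (1/n)·A·R^(2/3)·S^(1/2) = (1/0.024) × 1.857 × 0.4798^(2/3) × 0.0038^(1/2) = 2.923 m³/s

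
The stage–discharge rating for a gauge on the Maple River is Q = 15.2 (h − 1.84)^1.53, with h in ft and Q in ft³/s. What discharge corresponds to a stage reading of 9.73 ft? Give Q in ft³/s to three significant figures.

Q = 15.2 × (9.73 − 1.84)^1.53 = 15.2 × 7.89^1.53 = 358.4 ft³/s

358 ft³/s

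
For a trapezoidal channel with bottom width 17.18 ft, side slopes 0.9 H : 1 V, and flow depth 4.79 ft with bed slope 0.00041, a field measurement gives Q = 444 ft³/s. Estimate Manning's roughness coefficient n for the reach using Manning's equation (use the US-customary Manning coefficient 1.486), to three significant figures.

0.0158

A = (b + z·y)·y = (17.18 + 0.9×4.79)×4.79 = 102.9 ft²
P = b + 2y√(1+z²) = 17.18 + 2×4.79×√(1+0.9²) = 30.07 ft
R = A/P = 102.9/30.07 = 3.424 ft
n = (1.486/Q)·A·R^(2/3)·S^(1/2) = (1.486/444) × 102.9 × 2.272 × 0.02025 = 0.01585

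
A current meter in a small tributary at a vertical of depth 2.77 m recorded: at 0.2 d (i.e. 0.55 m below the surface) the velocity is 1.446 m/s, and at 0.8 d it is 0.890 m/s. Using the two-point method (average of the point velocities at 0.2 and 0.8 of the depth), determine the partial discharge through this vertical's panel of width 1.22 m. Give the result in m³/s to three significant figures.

3.95 m³/s

v̄ = (1.446 + 0.890) / 2 = 1.168 m/s
q = v̄ × d × w = 1.168 × 2.77 × 1.22 = 3.947 m³/s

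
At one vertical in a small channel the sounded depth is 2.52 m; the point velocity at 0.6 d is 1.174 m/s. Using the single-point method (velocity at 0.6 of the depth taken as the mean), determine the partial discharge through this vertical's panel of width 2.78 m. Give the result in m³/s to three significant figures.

8.22 m³/s

v̄ = v₀.₆ = 1.174 m/s
q = v̄ × d × w = 1.174 × 2.52 × 2.78 = 8.225 m³/s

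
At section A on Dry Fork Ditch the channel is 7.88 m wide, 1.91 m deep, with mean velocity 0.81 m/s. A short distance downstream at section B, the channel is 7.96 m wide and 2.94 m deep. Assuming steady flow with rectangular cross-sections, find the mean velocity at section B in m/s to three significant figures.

Q = A₁V₁ = (7.88×1.91) × 0.81 = 12.19 m³/s
A₂ = 7.96 × 2.94 = 23.40 m²
V₂ = Q/A₂ = 12.19/23.40 = 0.5209 m/s

0.521 m/s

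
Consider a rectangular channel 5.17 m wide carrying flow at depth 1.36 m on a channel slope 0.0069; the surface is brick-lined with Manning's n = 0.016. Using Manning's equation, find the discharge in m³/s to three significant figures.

33.8 m³/s

A = b·y = 5.17 × 1.36 = 7.031 m²
P = b + 2y = 5.17 + 2×1.36 = 7.890 m
R = A/P = 7.031/7.890 = 0.8912 m
Q = (1/n)·A·R^(2/3)·S^(1/2) = (1/0.016) × 7.031 × 0.8912^(2/3) × 0.0069^(1/2) = 33.80 m³/s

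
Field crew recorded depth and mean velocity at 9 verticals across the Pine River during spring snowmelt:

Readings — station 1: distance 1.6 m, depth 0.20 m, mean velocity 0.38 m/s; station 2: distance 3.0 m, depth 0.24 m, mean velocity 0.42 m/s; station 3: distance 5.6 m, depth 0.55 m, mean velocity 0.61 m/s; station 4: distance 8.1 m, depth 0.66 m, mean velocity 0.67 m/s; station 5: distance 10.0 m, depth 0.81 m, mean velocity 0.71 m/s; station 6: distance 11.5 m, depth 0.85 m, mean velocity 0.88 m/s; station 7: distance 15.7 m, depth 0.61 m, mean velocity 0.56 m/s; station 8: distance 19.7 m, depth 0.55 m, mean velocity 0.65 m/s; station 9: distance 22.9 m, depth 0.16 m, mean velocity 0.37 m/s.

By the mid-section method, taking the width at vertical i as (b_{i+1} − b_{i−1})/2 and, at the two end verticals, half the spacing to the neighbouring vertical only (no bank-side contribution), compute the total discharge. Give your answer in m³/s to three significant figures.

w_1 = (3.0 − 1.6)/2 = 0.7 m; q_1 = 0.38 × 0.20 × 0.7 = 0.05320 m³/s
w_2 = (5.6 − 1.6)/2 = 2 m; q_2 = 0.42 × 0.24 × 2 = 0.2016 m³/s
w_3 = (8.1 − 3.0)/2 = 2.55 m; q_3 = 0.61 × 0.55 × 2.55 = 0.8555 m³/s
w_4 = (10.0 − 5.6)/2 = 2.2 m; q_4 = 0.67 × 0.66 × 2.2 = 0.9728 m³/s
w_5 = (11.5 − 8.1)/2 = 1.7 m; q_5 = 0.71 × 0.81 × 1.7 = 0.9777 m³/s
w_6 = (15.7 − 10.0)/2 = 2.85 m; q_6 = 0.88 × 0.85 × 2.85 = 2.132 m³/s
w_7 = (19.7 − 11.5)/2 = 4.1 m; q_7 = 0.56 × 0.61 × 4.1 = 1.401 m³/s
w_8 = (22.9 − 15.7)/2 = 3.6 m; q_8 = 0.65 × 0.55 × 3.6 = 1.287 m³/s
w_9 = (22.9 − 19.7)/2 = 1.6 m; q_9 = 0.37 × 0.16 × 1.6 = 0.09472 m³/s
Q = Σ qᵢ = 7.975 m³/s

7.97 m³/s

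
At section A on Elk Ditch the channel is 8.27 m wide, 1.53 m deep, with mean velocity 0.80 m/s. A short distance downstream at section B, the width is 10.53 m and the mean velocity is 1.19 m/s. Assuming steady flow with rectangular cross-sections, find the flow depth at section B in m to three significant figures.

0.808 m

Q = A₁V₁ = (8.27×1.53) × 0.80 = 10.12 m³/s
d₂ = Q/(b₂ V₂) = 10.12/(10.53×1.19) = 0.8078 m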